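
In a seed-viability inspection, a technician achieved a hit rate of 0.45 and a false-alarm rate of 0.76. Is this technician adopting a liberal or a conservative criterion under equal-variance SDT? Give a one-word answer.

liberal

z(H) = -0.126, z(FA) = 0.706
c = −½·(z(H) + z(FA)) = -0.290
c < 0 → liberal criterion (biased toward responding “yes”).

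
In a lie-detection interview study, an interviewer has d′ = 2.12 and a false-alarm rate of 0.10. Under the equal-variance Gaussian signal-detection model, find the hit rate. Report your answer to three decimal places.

z(false-alarm rate) = z(0.10) = -1.2816
z(H) = z(FA) + d' = -1.2816 + 2.12 = 0.8384
hit rate = Φ(0.8384) = 0.7991

hit rate = 0.799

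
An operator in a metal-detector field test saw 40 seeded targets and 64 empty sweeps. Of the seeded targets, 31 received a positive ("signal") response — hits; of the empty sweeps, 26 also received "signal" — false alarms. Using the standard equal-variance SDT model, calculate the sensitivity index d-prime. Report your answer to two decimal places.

d-prime = 0.99

H = 31/40 = 0.7750
FA = 26/64 = 0.4062
z(H) = z(0.7750) = 0.7554
z(FA) = z(0.4062) = -0.2373
d' = z(H) − z(FA) = 0.7554 − (-0.2373) = 0.9927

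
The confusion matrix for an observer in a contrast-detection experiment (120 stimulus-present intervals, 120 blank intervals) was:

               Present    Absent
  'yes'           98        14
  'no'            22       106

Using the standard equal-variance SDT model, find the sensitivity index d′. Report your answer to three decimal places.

H = 98/120 = 0.8167
FA = 14/120 = 0.1167
z(H) = z(0.8167) = 0.9029
z(FA) = z(0.1167) = -1.1916
d' = z(H) − z(FA) = 0.9029 − (-1.1916) = 2.0945

d′ = 2.095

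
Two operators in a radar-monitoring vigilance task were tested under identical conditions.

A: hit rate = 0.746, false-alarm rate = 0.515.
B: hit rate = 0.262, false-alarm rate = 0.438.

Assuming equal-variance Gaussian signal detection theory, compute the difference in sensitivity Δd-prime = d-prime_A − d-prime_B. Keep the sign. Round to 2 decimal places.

Δd-prime = 1.11

A: z(0.746) = 0.662, z(0.515) = 0.038, d' = 0.624
B: z(0.262) = -0.637, z(0.438) = -0.156, d' = -0.481
Δd' = d'_A − d'_B = 0.624 − (-0.481) = 1.105
A has the higher sensitivity.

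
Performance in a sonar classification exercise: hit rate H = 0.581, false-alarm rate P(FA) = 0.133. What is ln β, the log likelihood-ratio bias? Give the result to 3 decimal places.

ln β = 0.598

z(H) = z(0.581) = 0.2045
z(FA) = z(0.133) = -1.1123
ln β = −½·[z(H)² − z(FA)²] = −0.5 × (0.0418 − 1.2372) = 0.5977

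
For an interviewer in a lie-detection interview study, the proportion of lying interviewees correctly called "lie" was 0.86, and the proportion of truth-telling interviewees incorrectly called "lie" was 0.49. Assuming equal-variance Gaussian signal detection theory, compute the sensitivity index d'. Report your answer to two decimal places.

z(H) = z(0.86) = 1.080
z(FA) = z(0.49) = -0.025
d' = z(H) − z(FA) = 1.080 − (-0.025) = 1.105

d' = 1.11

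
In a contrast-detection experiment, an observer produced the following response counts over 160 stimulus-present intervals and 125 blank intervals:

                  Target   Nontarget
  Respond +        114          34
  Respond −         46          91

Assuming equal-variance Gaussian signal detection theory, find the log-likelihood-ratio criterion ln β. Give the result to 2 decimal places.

H = 114/160 = 0.7125
FA = 34/125 = 0.2720
z(H) = 0.561
z(FA) = -0.607
ln β = −½·[z(H)² − z(FA)²] = −0.5 × (0.315 − 0.368) = 0.0265

ln β = 0.03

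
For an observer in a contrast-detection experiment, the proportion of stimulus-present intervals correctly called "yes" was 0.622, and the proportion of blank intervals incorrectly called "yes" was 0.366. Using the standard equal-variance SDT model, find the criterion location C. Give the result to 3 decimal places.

z(0.622) = 0.3107, z(0.366) = -0.3425
c = −½·[z(H) + z(FA)] = −0.5 × (0.3107 + (-0.3425)) = 0.0159
c > 0: the observer has a conservative response bias.

C = 0.016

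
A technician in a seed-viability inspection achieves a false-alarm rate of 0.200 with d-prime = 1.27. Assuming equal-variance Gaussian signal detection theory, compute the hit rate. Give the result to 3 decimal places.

hit rate = 0.666

z(false-alarm rate) = z(0.200) = -0.8416
z(H) = z(FA) + d' = -0.8416 + 1.27 = 0.4284
hit rate = Φ(0.4284) = 0.6658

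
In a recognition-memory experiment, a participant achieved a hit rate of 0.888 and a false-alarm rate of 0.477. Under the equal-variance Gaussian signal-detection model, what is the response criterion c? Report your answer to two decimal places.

z(0.888) = 1.216, z(0.477) = -0.058
c = −½·[z(H) + z(FA)] = −0.5 × (1.216 + (-0.058)) = -0.579

c = -0.58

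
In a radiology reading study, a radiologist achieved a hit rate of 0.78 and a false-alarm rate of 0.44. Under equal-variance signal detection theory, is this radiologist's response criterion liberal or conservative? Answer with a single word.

liberal

z(H) = 0.772, z(FA) = -0.151
c = −½·(z(H) + z(FA)) = -0.3105
c < 0 → liberal criterion (biased toward responding “yes”).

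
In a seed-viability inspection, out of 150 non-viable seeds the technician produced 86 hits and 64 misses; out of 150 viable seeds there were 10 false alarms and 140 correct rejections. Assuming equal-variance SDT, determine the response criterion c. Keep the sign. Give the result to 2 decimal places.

c = 0.66

H = 86/150 = 0.5733
FA = 10/150 = 0.0667
Φ⁻¹(0.5733) = 0.1848, Φ⁻¹(0.0667) = -1.5008
c = −½·[z(H) + z(FA)] = −0.5 × (0.1848 + (-1.5008)) = 0.6580
c > 0: the technician has a conservative response bias.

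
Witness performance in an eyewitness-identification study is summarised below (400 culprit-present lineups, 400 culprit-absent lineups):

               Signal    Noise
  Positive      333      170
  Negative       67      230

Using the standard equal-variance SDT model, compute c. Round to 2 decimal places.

c = -0.39

H = 333/400 = 0.8325
FA = 170/400 = 0.4250
z(H) = z(0.8325) = 0.9641
z(FA) = z(0.4250) = -0.1891
c = −½·[z(H) + z(FA)] = −0.5 × (0.9641 + (-0.1891)) = -0.3875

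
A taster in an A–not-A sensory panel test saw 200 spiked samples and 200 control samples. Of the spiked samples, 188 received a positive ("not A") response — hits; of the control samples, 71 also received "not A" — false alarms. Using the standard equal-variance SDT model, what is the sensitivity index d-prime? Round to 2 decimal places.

d-prime = 1.93

H = 188/200 = 0.9400
FA = 71/200 = 0.3550
Φ⁻¹(0.9400) = 1.5548, Φ⁻¹(0.3550) = -0.3719
d' = z(H) − z(FA) = 1.5548 − (-0.3719) = 1.9267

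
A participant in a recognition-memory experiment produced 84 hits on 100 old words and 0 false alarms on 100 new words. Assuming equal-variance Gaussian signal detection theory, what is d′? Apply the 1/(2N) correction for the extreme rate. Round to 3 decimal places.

The false-alarm rate is 0/100 = 0, so apply the 1/(2N) correction: FA → 1/(2·100) = 0.00500.
z(H) = z(0.84000) = 0.9945
z(FA) = z(0.00500) = -2.5758
d' = 0.9945 − (-2.5758) = 3.5703

d′ = 3.570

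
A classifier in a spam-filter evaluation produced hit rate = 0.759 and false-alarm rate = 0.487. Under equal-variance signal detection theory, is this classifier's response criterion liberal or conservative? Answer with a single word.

z(H) = 0.703, z(FA) = -0.033
c = −½·(z(H) + z(FA)) = -0.335
c < 0 → liberal criterion (biased toward responding “yes”).

liberal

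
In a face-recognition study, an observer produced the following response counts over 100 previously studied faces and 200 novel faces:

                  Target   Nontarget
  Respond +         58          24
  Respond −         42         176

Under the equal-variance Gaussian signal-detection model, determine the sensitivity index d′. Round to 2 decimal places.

d′ = 1.38

H = 58/100 = 0.5800
FA = 24/200 = 0.1200
z(H) = z(0.5800) = 0.202
z(FA) = z(0.1200) = -1.175
d' = z(H) − z(FA) = 0.202 − (-1.175) = 1.377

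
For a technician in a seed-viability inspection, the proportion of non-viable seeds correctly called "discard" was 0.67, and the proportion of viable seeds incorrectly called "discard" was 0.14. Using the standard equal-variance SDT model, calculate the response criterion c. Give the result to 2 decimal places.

c = 0.32

z(H) = 0.4399
z(FA) = -1.0803
c = −½·[z(H) + z(FA)] = −0.5 × (0.4399 + (-1.0803)) = 0.3202
c > 0: the technician has a conservative response bias.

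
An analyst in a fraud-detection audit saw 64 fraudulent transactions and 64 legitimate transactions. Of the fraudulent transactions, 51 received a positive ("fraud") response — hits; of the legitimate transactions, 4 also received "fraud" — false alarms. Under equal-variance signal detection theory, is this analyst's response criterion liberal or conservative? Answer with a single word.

z(H) = 0.831, z(FA) = -1.534
c = −½·(z(H) + z(FA)) = 0.3515
c > 0 → conservative criterion (biased toward responding “no”).

conservative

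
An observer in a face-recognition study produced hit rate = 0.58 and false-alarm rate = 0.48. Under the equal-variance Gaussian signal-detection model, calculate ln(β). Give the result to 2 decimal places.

ln β = -0.02

z(H) = 0.202
z(FA) = -0.050
ln β = −½·[z(H)² − z(FA)²] = −0.5 × (0.041 − 0.003) = -0.019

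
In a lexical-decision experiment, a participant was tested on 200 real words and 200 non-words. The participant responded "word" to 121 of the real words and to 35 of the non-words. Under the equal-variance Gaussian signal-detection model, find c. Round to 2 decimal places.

c = 0.33

H = 121/200 = 0.6050
FA = 35/200 = 0.1750
z(0.6050) = 0.266, z(0.1750) = -0.935
c = −½·[z(H) + z(FA)] = −0.5 × (0.266 + (-0.935)) = 0.3345
c > 0: the participant has a conservative response bias.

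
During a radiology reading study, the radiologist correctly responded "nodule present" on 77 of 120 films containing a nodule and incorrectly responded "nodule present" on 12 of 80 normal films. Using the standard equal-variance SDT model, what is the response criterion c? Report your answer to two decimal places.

c = 0.34

H = 77/120 = 0.6417
FA = 12/80 = 0.1500
z(H) = z(0.6417) = 0.3630
z(FA) = z(0.1500) = -1.0364
c = −½·[z(H) + z(FA)] = −0.5 × (0.3630 + (-1.0364)) = 0.3367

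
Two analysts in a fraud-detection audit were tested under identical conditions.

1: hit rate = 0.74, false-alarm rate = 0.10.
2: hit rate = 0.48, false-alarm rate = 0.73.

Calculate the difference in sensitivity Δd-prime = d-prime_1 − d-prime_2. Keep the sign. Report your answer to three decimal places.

Δd-prime = 2.588

1: z(0.74) = 0.6433, z(0.10) = -1.2816, d' = 1.9249
2: z(0.48) = -0.0502, z(0.73) = 0.6128, d' = -0.6630
Δd' = d'_1 − d'_2 = 1.9249 − (-0.6630) = 2.5879
1 has the higher sensitivity.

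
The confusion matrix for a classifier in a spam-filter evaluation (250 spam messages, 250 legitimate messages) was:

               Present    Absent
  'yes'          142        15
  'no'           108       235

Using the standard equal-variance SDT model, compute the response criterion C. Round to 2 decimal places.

C = 0.69

H = 142/250 = 0.5680
FA = 15/250 = 0.0600
z(H) = z(0.5680) = 0.1713
z(FA) = z(0.0600) = -1.5548
c = −½·[z(H) + z(FA)] = −0.5 × (0.1713 + (-1.5548)) = 0.69175
c > 0: the classifier has a conservative response bias.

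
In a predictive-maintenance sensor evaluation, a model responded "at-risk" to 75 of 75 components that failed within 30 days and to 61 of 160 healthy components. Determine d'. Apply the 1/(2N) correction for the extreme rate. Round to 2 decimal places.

The hit rate is 75/75 = 1, so apply the 1/(2N) correction: H → 1 − 1/(2·75) = 0.99333.
z(H) = z(0.99333) = 2.475
z(FA) = z(0.38125) = -0.302
d' = 2.475 − (-0.302) = 2.777

d' = 2.78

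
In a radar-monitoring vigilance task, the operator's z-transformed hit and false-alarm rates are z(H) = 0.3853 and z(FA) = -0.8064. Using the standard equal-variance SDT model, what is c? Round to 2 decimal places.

c = 0.21

c = −½·[z(H) + z(FA)] = −½·(0.3853 + (-0.8064)) = 0.21055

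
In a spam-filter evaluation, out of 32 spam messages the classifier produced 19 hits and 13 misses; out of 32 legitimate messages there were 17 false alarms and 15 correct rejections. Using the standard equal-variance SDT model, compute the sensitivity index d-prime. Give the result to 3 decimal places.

H = 19/32 = 0.5938
FA = 17/32 = 0.5312
z(H) = 0.2373
z(FA) = 0.0783
d' = z(H) − z(FA) = 0.2373 − 0.0783 = 0.1590

d-prime = 0.159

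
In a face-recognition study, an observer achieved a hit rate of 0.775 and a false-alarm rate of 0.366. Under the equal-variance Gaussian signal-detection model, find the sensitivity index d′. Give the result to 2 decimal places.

Φ⁻¹(H) = 0.755
Φ⁻¹(FA) = -0.342
d' = z(H) − z(FA) = 0.755 − (-0.342) = 1.097

d′ = 1.10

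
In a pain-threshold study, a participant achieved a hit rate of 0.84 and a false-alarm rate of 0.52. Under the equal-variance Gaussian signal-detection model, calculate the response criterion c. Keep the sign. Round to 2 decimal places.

c = -0.52

Φ⁻¹(H) = Φ⁻¹(0.84) = 0.994
Φ⁻¹(FA) = Φ⁻¹(0.52) = 0.050
c = −½·[z(H) + z(FA)] = −0.5 × (0.994 + 0.050) = -0.522
c < 0: the participant has a liberal response bias.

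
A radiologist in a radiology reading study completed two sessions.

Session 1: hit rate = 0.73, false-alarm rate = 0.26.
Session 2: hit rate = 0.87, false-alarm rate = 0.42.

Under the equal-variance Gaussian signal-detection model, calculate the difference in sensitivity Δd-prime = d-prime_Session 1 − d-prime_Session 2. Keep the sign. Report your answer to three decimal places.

Session 1: z(0.73) = 0.6128, z(0.26) = -0.6433, d' = 1.2561
Session 2: z(0.87) = 1.1264, z(0.42) = -0.2019, d' = 1.3283
Δd' = d'_Session 1 − d'_Session 2 = 1.2561 − 1.3283 = -0.0722
Session 2 has the higher sensitivity.

Δd-prime = -0.072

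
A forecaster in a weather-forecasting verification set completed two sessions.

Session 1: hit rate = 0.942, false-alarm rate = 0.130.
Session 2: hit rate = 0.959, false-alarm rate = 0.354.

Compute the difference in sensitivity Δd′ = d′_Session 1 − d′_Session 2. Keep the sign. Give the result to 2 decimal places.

Session 1: z(0.942) = 1.572, z(0.130) = -1.126, d' = 2.698
Session 2: z(0.959) = 1.739, z(0.354) = -0.375, d' = 2.114
Δd' = d'_Session 1 − d'_Session 2 = 2.698 − 2.114 = 0.584
Session 1 has the higher sensitivity.

Δd′ = 0.58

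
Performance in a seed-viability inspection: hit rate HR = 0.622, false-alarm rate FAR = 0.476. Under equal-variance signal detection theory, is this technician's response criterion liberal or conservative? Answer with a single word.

liberal

z(H) = 0.311, z(FA) = -0.060
c = −½·(z(H) + z(FA)) = -0.1255
c < 0 → liberal criterion (biased toward responding “yes”).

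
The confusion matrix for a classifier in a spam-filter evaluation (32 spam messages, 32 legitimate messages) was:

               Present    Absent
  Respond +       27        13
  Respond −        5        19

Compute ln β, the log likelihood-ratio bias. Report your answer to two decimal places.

H = 27/32 = 0.8438
FA = 13/32 = 0.4062
z(H) = z(0.8438) = 1.010
z(FA) = z(0.4062) = -0.237
ln β = −½·[z(H)² − z(FA)²] = −0.5 × (1.020 − 0.056) = -0.482

ln β = -0.48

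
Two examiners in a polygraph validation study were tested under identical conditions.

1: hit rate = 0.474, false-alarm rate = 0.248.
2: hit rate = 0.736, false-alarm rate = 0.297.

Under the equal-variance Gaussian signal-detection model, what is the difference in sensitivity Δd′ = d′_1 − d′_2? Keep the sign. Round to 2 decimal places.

Δd′ = -0.55

1: z(0.474) = -0.065, z(0.248) = -0.681, d' = 0.616
2: z(0.736) = 0.631, z(0.297) = -0.533, d' = 1.164
Δd' = d'_1 − d'_2 = 0.616 − 1.164 = -0.548
2 has the higher sensitivity.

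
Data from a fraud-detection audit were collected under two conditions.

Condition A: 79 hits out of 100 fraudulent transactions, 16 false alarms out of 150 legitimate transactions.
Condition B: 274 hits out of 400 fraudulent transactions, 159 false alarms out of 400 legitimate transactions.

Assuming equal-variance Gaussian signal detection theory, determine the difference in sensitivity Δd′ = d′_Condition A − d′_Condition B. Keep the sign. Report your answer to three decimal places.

Condition A: z(0.7900) = 0.8064, z(0.1067) = -1.2443, d' = 2.0507
Condition B: z(0.6850) = 0.4817, z(0.3975) = -0.2598, d' = 0.7415
Δd' = d'_Condition A − d'_Condition B = 2.0507 − 0.7415 = 1.3092
Condition A has the higher sensitivity.

Δd′ = 1.309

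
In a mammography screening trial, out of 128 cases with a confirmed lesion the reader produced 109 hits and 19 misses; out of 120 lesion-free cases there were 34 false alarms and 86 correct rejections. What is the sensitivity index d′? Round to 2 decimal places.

d′ = 1.62

H = 109/128 = 0.8516
FA = 34/120 = 0.2833
z(H) = z(0.8516) = 1.0433
z(FA) = z(0.2833) = -0.5731
d' = z(H) − z(FA) = 1.0433 − (-0.5731) = 1.6164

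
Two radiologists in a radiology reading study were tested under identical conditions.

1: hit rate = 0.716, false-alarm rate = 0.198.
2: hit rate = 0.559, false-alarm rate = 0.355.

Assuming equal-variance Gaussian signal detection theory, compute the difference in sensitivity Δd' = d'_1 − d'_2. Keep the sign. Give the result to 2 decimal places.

Δd' = 0.90

1: z(0.716) = 0.571, z(0.198) = -0.849, d' = 1.420
2: z(0.559) = 0.148, z(0.355) = -0.372, d' = 0.520
Δd' = d'_1 − d'_2 = 1.420 − 0.520 = 0.900
1 has the higher sensitivity.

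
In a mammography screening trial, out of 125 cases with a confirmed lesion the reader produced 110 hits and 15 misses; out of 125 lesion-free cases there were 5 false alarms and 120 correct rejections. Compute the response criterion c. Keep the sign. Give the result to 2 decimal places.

c = 0.29

H = 110/125 = 0.8800
FA = 5/125 = 0.0400
z(0.8800) = 1.175, z(0.0400) = -1.751
c = −½·[z(H) + z(FA)] = −0.5 × (1.175 + (-1.751)) = 0.288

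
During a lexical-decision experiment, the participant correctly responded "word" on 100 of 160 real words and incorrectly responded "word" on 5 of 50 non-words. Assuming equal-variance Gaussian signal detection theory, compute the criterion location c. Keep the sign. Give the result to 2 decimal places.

c = 0.48

H = 100/160 = 0.6250
FA = 5/50 = 0.1000
z(H) = z(0.6250) = 0.3186
z(FA) = z(0.1000) = -1.2816
c = −½·[z(H) + z(FA)] = −0.5 × (0.3186 + (-1.2816)) = 0.4815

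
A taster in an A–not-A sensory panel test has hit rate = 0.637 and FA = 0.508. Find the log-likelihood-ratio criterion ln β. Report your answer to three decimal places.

ln β = -0.061

z(H) = 0.3505
z(FA) = 0.0201
ln β = −½·[z(H)² − z(FA)²] = −0.5 × (0.1229 − 0.0004) = -0.06125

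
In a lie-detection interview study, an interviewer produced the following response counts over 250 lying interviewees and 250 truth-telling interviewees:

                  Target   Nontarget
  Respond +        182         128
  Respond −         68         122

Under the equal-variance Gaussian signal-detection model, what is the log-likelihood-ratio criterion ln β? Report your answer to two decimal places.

ln β = -0.18

H = 182/250 = 0.7280
FA = 128/250 = 0.5120
z(H) = z(0.7280) = 0.607
z(FA) = z(0.5120) = 0.030
ln β = −½·[z(H)² − z(FA)²] = −0.5 × (0.368 − 0.001) = -0.1835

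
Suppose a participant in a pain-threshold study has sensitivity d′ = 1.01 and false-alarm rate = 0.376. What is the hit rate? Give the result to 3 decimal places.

hit rate = 0.756

z(false-alarm rate) = z(0.376) = -0.3160
z(H) = z(FA) + d' = -0.3160 + 1.01 = 0.6940
hit rate = Φ(0.6940) = 0.7562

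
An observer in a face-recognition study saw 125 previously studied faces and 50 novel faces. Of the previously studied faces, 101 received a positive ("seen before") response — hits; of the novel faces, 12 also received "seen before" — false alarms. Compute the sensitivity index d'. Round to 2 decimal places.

d' = 1.58

H = 101/125 = 0.8080
FA = 12/50 = 0.2400
z(0.8080) = 0.8705, z(0.2400) = -0.7063
d' = z(H) − z(FA) = 0.8705 − (-0.7063) = 1.5768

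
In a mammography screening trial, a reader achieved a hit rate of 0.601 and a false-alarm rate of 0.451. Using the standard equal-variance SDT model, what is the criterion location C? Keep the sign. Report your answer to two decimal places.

C = -0.07

z(H) = z(0.601) = 0.2559
z(FA) = z(0.451) = -0.1231
c = −½·[z(H) + z(FA)] = −0.5 × (0.2559 + (-0.1231)) = -0.0664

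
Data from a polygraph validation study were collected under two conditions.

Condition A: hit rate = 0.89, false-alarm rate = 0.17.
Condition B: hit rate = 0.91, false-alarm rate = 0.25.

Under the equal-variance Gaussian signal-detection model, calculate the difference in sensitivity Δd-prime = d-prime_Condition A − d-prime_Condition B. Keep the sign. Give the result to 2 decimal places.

Condition A: z(0.89) = 1.227, z(0.17) = -0.954, d' = 2.181
Condition B: z(0.91) = 1.341, z(0.25) = -0.674, d' = 2.015
Δd' = d'_Condition A − d'_Condition B = 2.181 − 2.015 = 0.166
Condition A has the higher sensitivity.

Δd-prime = 0.17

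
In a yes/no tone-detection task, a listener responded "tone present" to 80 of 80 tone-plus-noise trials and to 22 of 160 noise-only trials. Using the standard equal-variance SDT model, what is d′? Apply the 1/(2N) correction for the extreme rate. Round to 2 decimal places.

d′ = 3.59

The hit rate is 80/80 = 1, so apply the 1/(2N) correction: H → 1 − 1/(2·80) = 0.99375.
z(H) = z(0.99375) = 2.498
z(FA) = z(0.13750) = -1.092
d' = 2.498 − (-1.092) = 3.590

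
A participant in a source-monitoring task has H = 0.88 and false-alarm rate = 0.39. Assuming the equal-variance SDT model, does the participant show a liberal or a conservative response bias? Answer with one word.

z(H) = 1.175, z(FA) = -0.279
c = −½·(z(H) + z(FA)) = -0.448
c < 0 → liberal criterion (biased toward responding “yes”).

liberal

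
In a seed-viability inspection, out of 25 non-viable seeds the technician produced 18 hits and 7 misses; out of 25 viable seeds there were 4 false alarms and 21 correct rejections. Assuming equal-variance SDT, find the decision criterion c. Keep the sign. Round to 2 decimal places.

c = 0.21

H = 18/25 = 0.7200
FA = 4/25 = 0.1600
Φ⁻¹(H) = Φ⁻¹(0.7200) = 0.5828
Φ⁻¹(FA) = Φ⁻¹(0.1600) = -0.9945
c = −½·[z(H) + z(FA)] = −0.5 × (0.5828 + (-0.9945)) = 0.20585
c > 0: the technician has a conservative response bias.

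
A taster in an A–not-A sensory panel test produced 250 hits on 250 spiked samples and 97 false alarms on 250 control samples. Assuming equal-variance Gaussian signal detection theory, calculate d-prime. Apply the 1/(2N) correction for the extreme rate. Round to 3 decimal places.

d-prime = 3.163

The hit rate is 250/250 = 1, so apply the 1/(2N) correction: H → 1 − 1/(2·250) = 0.99800.
z(H) = z(0.99800) = 2.8782
z(FA) = z(0.38800) = -0.2845
d' = 2.8782 − (-0.2845) = 3.1627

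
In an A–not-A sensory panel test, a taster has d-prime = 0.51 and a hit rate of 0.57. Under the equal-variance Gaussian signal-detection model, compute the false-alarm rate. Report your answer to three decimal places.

false-alarm rate = 0.369

z(hit rate) = z(0.57) = 0.1764
z(FA) = z(H) − d' = 0.1764 − 0.51 = -0.3336
false-alarm rate = Φ(-0.3336) = 0.3693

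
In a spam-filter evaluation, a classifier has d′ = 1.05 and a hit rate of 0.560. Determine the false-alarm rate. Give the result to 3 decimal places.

z(hit rate) = z(0.560) = 0.1510
z(FA) = z(H) − d' = 0.1510 − 1.05 = -0.8990
false-alarm rate = Φ(-0.8990) = 0.1843

false-alarm rate = 0.184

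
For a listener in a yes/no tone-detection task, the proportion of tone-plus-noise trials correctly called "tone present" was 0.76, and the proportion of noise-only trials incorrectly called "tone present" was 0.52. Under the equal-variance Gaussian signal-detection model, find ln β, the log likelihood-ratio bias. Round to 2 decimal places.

z(H) = z(0.76) = 0.706
z(FA) = z(0.52) = 0.050
ln β = −½·[z(H)² − z(FA)²] = −0.5 × (0.498 − 0.003) = -0.2475

ln β = -0.25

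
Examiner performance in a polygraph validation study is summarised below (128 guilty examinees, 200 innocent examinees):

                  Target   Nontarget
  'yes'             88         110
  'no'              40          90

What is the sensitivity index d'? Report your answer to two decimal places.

H = 88/128 = 0.6875
FA = 110/200 = 0.5500
Φ⁻¹(H) = 0.489
Φ⁻¹(FA) = 0.126
d' = z(H) − z(FA) = 0.489 − 0.126 = 0.363

d' = 0.36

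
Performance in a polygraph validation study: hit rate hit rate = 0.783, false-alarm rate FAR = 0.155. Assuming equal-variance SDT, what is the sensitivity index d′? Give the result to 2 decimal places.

d′ = 1.80

Φ⁻¹(H) = Φ⁻¹(0.783) = 0.782
Φ⁻¹(FA) = Φ⁻¹(0.155) = -1.015
d' = z(H) − z(FA) = 0.782 − (-1.015) = 1.797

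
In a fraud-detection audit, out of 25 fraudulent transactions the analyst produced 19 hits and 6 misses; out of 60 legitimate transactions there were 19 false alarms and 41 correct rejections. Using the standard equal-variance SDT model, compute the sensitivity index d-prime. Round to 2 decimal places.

d-prime = 1.18

H = 19/25 = 0.7600
FA = 19/60 = 0.3167
Φ⁻¹(0.7600) = 0.706, Φ⁻¹(0.3167) = -0.477
d' = z(H) − z(FA) = 0.706 − (-0.477) = 1.183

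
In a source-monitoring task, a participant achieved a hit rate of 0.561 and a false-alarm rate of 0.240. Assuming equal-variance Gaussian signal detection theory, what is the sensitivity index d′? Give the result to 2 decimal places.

d′ = 0.86

z(H) = z(0.561) = 0.154
z(FA) = z(0.240) = -0.706
d' = z(H) − z(FA) = 0.154 − (-0.706) = 0.860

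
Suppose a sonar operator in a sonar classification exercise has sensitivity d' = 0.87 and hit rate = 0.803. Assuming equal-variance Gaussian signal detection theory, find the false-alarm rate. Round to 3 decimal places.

false-alarm rate = 0.493

z(hit rate) = z(0.803) = 0.8524
z(FA) = z(H) − d' = 0.8524 − 0.87 = -0.0176
false-alarm rate = Φ(-0.0176) = 0.4930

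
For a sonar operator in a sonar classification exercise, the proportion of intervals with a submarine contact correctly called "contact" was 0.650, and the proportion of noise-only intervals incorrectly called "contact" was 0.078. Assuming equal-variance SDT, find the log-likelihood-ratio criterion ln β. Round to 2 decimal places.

ln β = 0.93

z(0.650) = 0.385, z(0.078) = -1.419
ln β = −½·[z(H)² − z(FA)²] = −0.5 × (0.148 − 2.014) = 0.933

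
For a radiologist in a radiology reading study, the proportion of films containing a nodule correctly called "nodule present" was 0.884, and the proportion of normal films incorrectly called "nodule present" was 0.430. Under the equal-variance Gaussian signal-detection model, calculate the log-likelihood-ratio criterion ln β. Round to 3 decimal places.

z(H) = z(0.884) = 1.1952
z(FA) = z(0.430) = -0.1764
ln β = −½·[z(H)² − z(FA)²] = −0.5 × (1.4285 − 0.0311) = -0.6987

ln β = -0.699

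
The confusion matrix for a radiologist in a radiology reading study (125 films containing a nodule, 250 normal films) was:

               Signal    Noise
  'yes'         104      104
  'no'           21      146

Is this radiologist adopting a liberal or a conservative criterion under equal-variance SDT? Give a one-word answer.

z(H) = 0.962, z(FA) = -0.212
c = −½·(z(H) + z(FA)) = -0.375
c < 0 → liberal criterion (biased toward responding “yes”).

liberal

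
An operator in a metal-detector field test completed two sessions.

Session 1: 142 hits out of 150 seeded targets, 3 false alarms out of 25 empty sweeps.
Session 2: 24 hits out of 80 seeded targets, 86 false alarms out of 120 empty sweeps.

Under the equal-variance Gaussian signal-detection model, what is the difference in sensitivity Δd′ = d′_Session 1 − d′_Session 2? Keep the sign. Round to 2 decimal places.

Δd′ = 3.89

Session 1: z(0.9467) = 1.614, z(0.1200) = -1.175, d' = 2.789
Session 2: z(0.3000) = -0.524, z(0.7167) = 0.573, d' = -1.097
Δd' = d'_Session 1 − d'_Session 2 = 2.789 − (-1.097) = 3.886
Session 1 has the higher sensitivity.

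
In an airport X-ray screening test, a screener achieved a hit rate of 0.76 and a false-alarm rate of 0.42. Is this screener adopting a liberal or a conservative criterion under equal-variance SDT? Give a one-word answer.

z(H) = 0.706, z(FA) = -0.202
c = −½·(z(H) + z(FA)) = -0.252
c < 0 → liberal criterion (biased toward responding “yes”).

liberal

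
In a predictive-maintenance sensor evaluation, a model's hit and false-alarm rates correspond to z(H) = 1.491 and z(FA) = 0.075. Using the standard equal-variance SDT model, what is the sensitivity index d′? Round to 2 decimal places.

d' = z(H) − z(FA) = 1.491 − 0.075 = 1.416

d′ = 1.42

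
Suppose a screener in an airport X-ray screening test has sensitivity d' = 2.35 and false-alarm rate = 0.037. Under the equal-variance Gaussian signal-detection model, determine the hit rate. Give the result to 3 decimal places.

z(false-alarm rate) = z(0.037) = -1.7866
z(H) = z(FA) + d' = -1.7866 + 2.35 = 0.5634
hit rate = Φ(0.5634) = 0.7134

hit rate = 0.713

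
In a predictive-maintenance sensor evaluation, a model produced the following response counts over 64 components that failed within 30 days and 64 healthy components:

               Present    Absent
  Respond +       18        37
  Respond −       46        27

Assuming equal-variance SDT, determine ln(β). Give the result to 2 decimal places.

ln β = -0.15

H = 18/64 = 0.2812
FA = 37/64 = 0.5781
z(0.2812) = -0.579, z(0.5781) = 0.197
ln β = −½·[z(H)² − z(FA)²] = −0.5 × (0.335 − 0.039) = -0.148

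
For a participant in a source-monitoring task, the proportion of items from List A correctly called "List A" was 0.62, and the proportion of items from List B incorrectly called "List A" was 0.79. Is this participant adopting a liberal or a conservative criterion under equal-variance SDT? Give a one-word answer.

liberal

z(H) = 0.305, z(FA) = 0.806
c = −½·(z(H) + z(FA)) = -0.5555
c < 0 → liberal criterion (biased toward responding “yes”).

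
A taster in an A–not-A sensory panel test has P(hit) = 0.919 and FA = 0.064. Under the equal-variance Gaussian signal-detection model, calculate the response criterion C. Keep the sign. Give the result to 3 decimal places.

C = 0.062

Φ⁻¹(H) = Φ⁻¹(0.919) = 1.3984
Φ⁻¹(FA) = Φ⁻¹(0.064) = -1.5220
c = −½·[z(H) + z(FA)] = −0.5 × (1.3984 + (-1.5220)) = 0.0618
c > 0: the taster has a conservative response bias.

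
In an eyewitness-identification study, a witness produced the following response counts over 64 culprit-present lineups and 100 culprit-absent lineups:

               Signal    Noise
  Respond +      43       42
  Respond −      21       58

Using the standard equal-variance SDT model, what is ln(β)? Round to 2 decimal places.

ln β = -0.08

H = 43/64 = 0.6719
FA = 42/100 = 0.4200
z(0.6719) = 0.445, z(0.4200) = -0.202
ln β = −½·[z(H)² − z(FA)²] = −0.5 × (0.198 − 0.041) = -0.0785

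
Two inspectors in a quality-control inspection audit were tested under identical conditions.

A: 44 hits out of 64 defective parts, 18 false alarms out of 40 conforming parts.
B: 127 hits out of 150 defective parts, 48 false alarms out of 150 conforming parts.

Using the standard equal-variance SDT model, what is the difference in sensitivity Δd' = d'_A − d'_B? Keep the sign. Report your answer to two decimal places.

A: z(0.6875) = 0.489, z(0.4500) = -0.126, d' = 0.615
B: z(0.8467) = 1.022, z(0.3200) = -0.468, d' = 1.490
Δd' = d'_A − d'_B = 0.615 − 1.490 = -0.875
B has the higher sensitivity.

Δd' = -0.88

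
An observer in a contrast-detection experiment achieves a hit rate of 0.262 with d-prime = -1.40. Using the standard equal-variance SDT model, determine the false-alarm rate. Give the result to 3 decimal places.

z(hit rate) = z(0.262) = -0.6372
z(FA) = z(H) − d' = -0.6372 − (-1.40) = 0.7628
false-alarm rate = Φ(0.7628) = 0.7772

false-alarm rate = 0.777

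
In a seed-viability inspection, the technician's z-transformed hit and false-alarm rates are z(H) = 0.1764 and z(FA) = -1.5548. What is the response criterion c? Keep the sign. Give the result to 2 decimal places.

c = 0.69

c = −½·[z(H) + z(FA)] = −½·(0.1764 + (-1.5548)) = 0.6892
c > 0: the technician has a conservative response bias.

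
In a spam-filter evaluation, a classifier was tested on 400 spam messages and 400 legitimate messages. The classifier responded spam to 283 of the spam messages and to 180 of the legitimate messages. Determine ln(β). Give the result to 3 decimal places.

ln β = -0.141

H = 283/400 = 0.7075
FA = 180/400 = 0.4500
Φ⁻¹(0.7075) = 0.5461, Φ⁻¹(0.4500) = -0.1257
ln β = −½·[z(H)² − z(FA)²] = −0.5 × (0.2982 − 0.0158) = -0.1412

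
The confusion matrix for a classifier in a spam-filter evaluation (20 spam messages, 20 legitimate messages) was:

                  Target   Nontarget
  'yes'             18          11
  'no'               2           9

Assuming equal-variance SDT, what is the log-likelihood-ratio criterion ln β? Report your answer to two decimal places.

H = 18/20 = 0.9000
FA = 11/20 = 0.5500
z(0.9000) = 1.282, z(0.5500) = 0.126
ln β = −½·[z(H)² − z(FA)²] = −0.5 × (1.644 − 0.016) = -0.814

ln β = -0.81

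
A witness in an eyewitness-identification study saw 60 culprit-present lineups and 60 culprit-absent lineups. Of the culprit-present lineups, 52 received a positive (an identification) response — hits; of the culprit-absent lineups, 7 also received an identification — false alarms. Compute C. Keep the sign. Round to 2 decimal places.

H = 52/60 = 0.8667
FA = 7/60 = 0.1167
z(H) = z(0.8667) = 1.111
z(FA) = z(0.1167) = -1.192
c = −½·[z(H) + z(FA)] = −0.5 × (1.111 + (-1.192)) = 0.0405
c > 0: the witness has a conservative response bias.

C = 0.04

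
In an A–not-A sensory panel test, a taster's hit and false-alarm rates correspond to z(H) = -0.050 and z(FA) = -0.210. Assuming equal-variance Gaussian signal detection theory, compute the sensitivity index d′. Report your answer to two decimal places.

d′ = 0.16

d' = z(H) − z(FA) = -0.050 − (-0.210) = 0.160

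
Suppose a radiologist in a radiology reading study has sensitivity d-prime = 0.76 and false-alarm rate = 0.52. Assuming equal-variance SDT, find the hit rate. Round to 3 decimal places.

z(false-alarm rate) = z(0.52) = 0.0502
z(H) = z(FA) + d' = 0.0502 + 0.76 = 0.8102
hit rate = Φ(0.8102) = 0.7911

hit rate = 0.791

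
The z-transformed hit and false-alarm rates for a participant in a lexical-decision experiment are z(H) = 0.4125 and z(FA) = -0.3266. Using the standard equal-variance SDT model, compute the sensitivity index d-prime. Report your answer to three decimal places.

d-prime = 0.739

d' = z(H) − z(FA) = 0.4125 − (-0.3266) = 0.7391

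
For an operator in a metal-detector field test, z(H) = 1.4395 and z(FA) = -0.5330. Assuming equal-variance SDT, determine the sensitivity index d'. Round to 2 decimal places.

d' = 1.97

d' = z(H) − z(FA) = 1.4395 − (-0.5330) = 1.9725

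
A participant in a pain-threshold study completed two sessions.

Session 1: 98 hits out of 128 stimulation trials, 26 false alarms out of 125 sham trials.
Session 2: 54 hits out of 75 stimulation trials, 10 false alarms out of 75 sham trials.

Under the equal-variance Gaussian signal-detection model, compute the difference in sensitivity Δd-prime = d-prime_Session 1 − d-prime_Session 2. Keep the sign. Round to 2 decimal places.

Session 1: z(0.7656) = 0.724, z(0.2080) = -0.813, d' = 1.537
Session 2: z(0.7200) = 0.583, z(0.1333) = -1.111, d' = 1.694
Δd' = d'_Session 1 − d'_Session 2 = 1.537 − 1.694 = -0.157
Session 2 has the higher sensitivity.

Δd-prime = -0.16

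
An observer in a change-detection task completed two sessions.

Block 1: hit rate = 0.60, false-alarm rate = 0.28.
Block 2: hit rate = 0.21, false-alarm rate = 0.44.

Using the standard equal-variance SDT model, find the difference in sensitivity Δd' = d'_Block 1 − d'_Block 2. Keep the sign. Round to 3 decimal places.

Block 1: z(0.60) = 0.2533, z(0.28) = -0.5828, d' = 0.8361
Block 2: z(0.21) = -0.8064, z(0.44) = -0.1510, d' = -0.6554
Δd' = d'_Block 1 − d'_Block 2 = 0.8361 − (-0.6554) = 1.4915
Block 1 has the higher sensitivity.

Δd' = 1.492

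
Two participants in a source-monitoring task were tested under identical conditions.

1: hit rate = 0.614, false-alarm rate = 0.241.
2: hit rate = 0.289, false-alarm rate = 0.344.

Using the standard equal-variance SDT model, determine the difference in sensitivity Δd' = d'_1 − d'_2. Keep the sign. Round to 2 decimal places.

Δd' = 1.15

1: z(0.614) = 0.290, z(0.241) = -0.703, d' = 0.993
2: z(0.289) = -0.556, z(0.344) = -0.402, d' = -0.154
Δd' = d'_1 − d'_2 = 0.993 − (-0.154) = 1.147
1 has the higher sensitivity.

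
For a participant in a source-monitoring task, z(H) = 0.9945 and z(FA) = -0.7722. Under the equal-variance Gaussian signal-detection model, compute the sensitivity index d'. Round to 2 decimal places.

d' = 1.77

d' = z(H) − z(FA) = 0.9945 − (-0.7722) = 1.7667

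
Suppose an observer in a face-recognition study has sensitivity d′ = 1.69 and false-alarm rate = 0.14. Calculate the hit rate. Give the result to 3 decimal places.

z(false-alarm rate) = z(0.14) = -1.0803
z(H) = z(FA) + d' = -1.0803 + 1.69 = 0.6097
hit rate = Φ(0.6097) = 0.7290

hit rate = 0.729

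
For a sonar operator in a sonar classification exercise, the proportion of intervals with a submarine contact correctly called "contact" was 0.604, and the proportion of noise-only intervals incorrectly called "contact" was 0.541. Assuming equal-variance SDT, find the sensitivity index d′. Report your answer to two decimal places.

d′ = 0.16

z(0.604) = 0.2637, z(0.541) = 0.1030
d' = z(H) − z(FA) = 0.2637 − 0.1030 = 0.1607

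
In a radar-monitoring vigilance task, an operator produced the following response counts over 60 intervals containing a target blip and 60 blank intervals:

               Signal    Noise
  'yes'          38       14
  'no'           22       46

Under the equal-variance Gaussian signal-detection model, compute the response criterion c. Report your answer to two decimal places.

H = 38/60 = 0.6333
FA = 14/60 = 0.2333
z(H) = z(0.6333) = 0.341
z(FA) = z(0.2333) = -0.728
c = −½·[z(H) + z(FA)] = −0.5 × (0.341 + (-0.728)) = 0.1935
c > 0: the operator has a conservative response bias.

c = 0.19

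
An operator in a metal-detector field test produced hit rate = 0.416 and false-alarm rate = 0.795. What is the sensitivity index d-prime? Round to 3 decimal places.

z(H) = z(0.416) = -0.2121
z(FA) = z(0.795) = 0.8239
d' = z(H) − z(FA) = -0.2121 − 0.8239 = -1.0360

d-prime = -1.036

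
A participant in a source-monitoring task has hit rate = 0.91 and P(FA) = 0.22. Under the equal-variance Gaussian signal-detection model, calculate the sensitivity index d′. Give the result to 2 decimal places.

z(0.91) = 1.341, z(0.22) = -0.772
d' = z(H) − z(FA) = 1.341 − (-0.772) = 2.113

d′ = 2.11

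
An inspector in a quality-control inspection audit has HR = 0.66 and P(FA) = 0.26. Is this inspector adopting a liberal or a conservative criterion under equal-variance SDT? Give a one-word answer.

z(H) = 0.412, z(FA) = -0.643
c = −½·(z(H) + z(FA)) = 0.1155
c > 0 → conservative criterion (biased toward responding “no”).

conservative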